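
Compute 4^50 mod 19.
Using Fermat: 4^{18} ≡ 1 (mod 19). 50 ≡ 14 (mod 18). So 4^{50} ≡ 4^{14} ≡ 17 (mod 19)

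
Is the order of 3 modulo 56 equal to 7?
Powers of 3 mod 56: 3^1≡3, 3^2≡9, 3^3≡27, 3^4≡25, 3^5≡19, 3^6≡1. Already 3^6≡1, so the order is 6 < 7. No, the actual order is 6.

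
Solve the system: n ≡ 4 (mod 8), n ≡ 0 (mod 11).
M = 8 × 11 = 88. M₁ = 11, y₁ ≡ 3 (mod 8). M₂ = 8, y₂ ≡ 7 (mod 11). n = 4×11×3 + 0×8×7 ≡ 44 (mod 88)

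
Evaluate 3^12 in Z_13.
Using Fermat: 3^{12} ≡ 1 (mod 13). 12 ≡ 0 (mod 12). So 3^{12} ≡ 3^{0} ≡ 1 (mod 13)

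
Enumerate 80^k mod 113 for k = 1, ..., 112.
80^1, 80^2, ..., 80^{112} mod 113: [80, 72, 110, 99, 10, 9, 42, 83, 86, 100, 90, 81, 39, 69, 96, 109, 19, 51, 12, 56, 73, 77, 58, 7, 108, 52, 92, 15, 70, 63, 68, 16, 37, 22, 65, 2, 47, 31, 107, 85, 20, 18, 84, 53, 59, 87, 67, 49, 78, 25, 79, 105, 38, 102, 24, 112, 33, 41, 3, 14, 103, 104, 71, 30, 27, 13, 23, 32, 74, 44, 17, 4, 94, 62, 101, 57, 40, 36, 55, 106, 5, 61, 21, 98, 43, 50, 45, 97, 76, 91, 48, 111, 66, 82, 6, 28, 93, 95, 29, 60, 54, 26, 46, 64, 35, 88, 34, 8, 75, 11, 89, 1]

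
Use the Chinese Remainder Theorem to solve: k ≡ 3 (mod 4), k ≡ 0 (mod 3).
M = 4 × 3 = 12. M₁ = 3, y₁ ≡ 3 (mod 4). M₂ = 4, y₂ ≡ 1 (mod 3). k = 3×3×3 + 0×4×1 ≡ 3 (mod 12)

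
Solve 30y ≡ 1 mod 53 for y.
Since 53 is prime, by Fermat 30^(-1) ≡ 30^{51} ≡ 23 mod 53. Verify: 30 × 23 = 690 ≡ 1 mod 53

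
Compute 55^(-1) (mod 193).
Since 193 is prime, by Fermat 55^(-1) ≡ 55^{191} ≡ 186 (mod 193). Verify: 55 × 186 = 10230 ≡ 1 (mod 193)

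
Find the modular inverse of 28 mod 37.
Since 37 is prime, by Fermat 28^(-1) ≡ 28^{35} ≡ 4 (mod 37). Verify: 28 × 4 = 112 ≡ 1 (mod 37)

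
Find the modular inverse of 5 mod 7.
Since 7 is prime, by Fermat 5^(-1) ≡ 5^{5} ≡ 3 mod 7. Verify: 5 × 3 = 15 ≡ 1 mod 7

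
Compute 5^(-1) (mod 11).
Since 11 is prime, by Fermat 5^(-1) ≡ 5^{9} ≡ 9 (mod 11). Verify: 5 × 9 = 45 ≡ 1 (mod 11)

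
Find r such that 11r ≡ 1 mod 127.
Since 127 is prime, by Fermat 11^(-1) ≡ 11^{125} ≡ 104 mod 127. Verify: 11 × 104 = 1144 ≡ 1 mod 127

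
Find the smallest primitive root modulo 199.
g = 3. For each prime q|198: 3^{99}≡198, 3^{66}≡106, 3^{18}≡125, none ≡ 1, so ord_199(3) = 198 and 3 is a primitive root.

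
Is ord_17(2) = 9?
Powers of 2 mod 17: 2^1≡2, 2^2≡4, 2^3≡8, 2^4≡16, 2^5≡15, 2^6≡13, 2^7≡9, 2^8≡1. Already 2^8≡1, so the order is 8 < 9. No, the actual order is 8.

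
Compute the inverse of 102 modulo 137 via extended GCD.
Extended GCD: 102(-47) + 137(35) = 1. So 102^(-1) ≡ -47 ≡ 90 (mod 137). Verify: 102 × 90 = 9180 ≡ 1 (mod 137)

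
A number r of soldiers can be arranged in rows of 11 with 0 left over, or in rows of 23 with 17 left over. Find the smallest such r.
M = 11 × 23 = 253. M₁ = 23, y₁ ≡ 1 (mod 11). M₂ = 11, y₂ ≡ 21 (mod 23). r = 0×23×1 + 17×11×21 ≡ 132 (mod 253)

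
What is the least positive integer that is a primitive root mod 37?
g = 2. For each prime q|36: 2^{18}≡36, 2^{12}≡26, none ≡ 1, so ord_37(2) = 36 and 2 is a primitive root.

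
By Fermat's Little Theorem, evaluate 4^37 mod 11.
By Fermat: 4^{10} ≡ 1 (mod 11). 37 = 3×10 + 7. So 4^{37} ≡ 4^{7} ≡ 5 (mod 11)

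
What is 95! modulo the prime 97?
(96)! = (95)! × (96) ≡ -1 mod 97. So (95)! ≡ -1 × (96)^(-1) ≡ (-1)×(-1) = 1 mod 97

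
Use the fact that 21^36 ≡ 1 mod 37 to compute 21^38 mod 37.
By Fermat: 21^{36} ≡ 1 mod 37. So 21^{38} = 21^{36} · 21^{2} ≡ 21^{2} ≡ 34 mod 37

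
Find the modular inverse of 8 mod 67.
Since 67 is prime, by Fermat 8^(-1) ≡ 8^{65} ≡ 42 mod 67. Verify: 8 × 42 = 336 ≡ 1 mod 67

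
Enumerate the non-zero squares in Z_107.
Quadratic residues modulo 107: {1, 3, 4, 9, 10, 11, 12, 13, 14, 16, 19, 23, 25, 27, 29, 30, 33, 34, 35, 36, 37, 39, 40, 41, 42, 44, 47, 48, 49, 52, 53, 56, 57, 61, 62, 64, 69, 75, 76, 79, 81, 83, 85, 86, 87, 89, 90, 92, 99, 100, 101, 102, 105}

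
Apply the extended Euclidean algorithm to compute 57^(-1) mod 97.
Extended GCD: 57(-17) + 97(10) = 1. So 57^(-1) ≡ -17 ≡ 80 mod 97. Verify: 57 × 80 = 4560 ≡ 1 mod 97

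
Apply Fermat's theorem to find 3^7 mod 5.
By Fermat: 3^{4} ≡ 1 mod 5. So 3^{7} = 3^{4} · 3^{3} ≡ 3^{3} ≡ 2 mod 5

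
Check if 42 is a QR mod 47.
By Euler's criterion: 42^{23} ≡ 1 mod 47. Since this equals 1, 42 is a QR.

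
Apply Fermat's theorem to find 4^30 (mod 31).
By Fermat's Little Theorem, 4^{30} ≡ 1 (mod 31) since 31 is prime and gcd(4, 31) = 1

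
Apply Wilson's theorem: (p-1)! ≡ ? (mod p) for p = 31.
By Wilson's theorem, (30)! ≡ -1 ≡ 30 mod 31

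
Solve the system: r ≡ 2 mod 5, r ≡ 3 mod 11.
M = 5 × 11 = 55. M₁ = 11, y₁ ≡ 1 mod 5. M₂ = 5, y₂ ≡ 9 mod 11. r = 2×11×1 + 3×5×9 ≡ 47 mod 55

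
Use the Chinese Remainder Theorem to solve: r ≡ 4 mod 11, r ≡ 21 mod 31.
M = 11 × 31 = 341. M₁ = 31, y₁ ≡ 5 mod 11. M₂ = 11, y₂ ≡ 17 mod 31. r = 4×31×5 + 21×11×17 ≡ 114 mod 341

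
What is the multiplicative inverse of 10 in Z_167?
Since 167 is prime, by Fermat 10^(-1) ≡ 10^{165} ≡ 117 (mod 167). Verify: 10 × 117 = 1170 ≡ 1 (mod 167)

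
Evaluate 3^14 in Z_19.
By repeated squaring mod 19: 3^{1}≡3, 3^{2}≡9, 3^{4}≡5, 3^{8}≡6. Then 3^{14} = 3^{8+4+2} ≡ 6 × 5 × 9 ≡ 4 mod 19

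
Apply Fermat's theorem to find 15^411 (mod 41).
By Fermat: 15^{40} ≡ 1 (mod 41). 411 ≡ 11 (mod 40). So 15^{411} ≡ 15^{11} ≡ 29 (mod 41)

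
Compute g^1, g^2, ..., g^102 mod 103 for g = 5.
5^1, 5^2, ..., 5^{102} mod 103: [5, 25, 22, 7, 35, 72, 51, 49, 39, 92, 48, 34, 67, 26, 27, 32, 57, 79, 86, 18, 90, 38, 87, 23, 12, 60, 94, 58, 84, 8, 40, 97, 73, 56, 74, 61, 99, 83, 3, 15, 75, 66, 21, 2, 10, 50, 44, 14, 70, 41, 102, 98, 78, 81, 96, 68, 31, 52, 54, 64, 11, 55, 69, 36, 77, 76, 71, 46, 24, 17, 85, 13, 65, 16, 80, 91, 43, 9, 45, 19, 95, 63, 6, 30, 47, 29, 42, 4, 20, 100, 88, 28, 37, 82, 101, 93, 53, 59, 89, 33, 62, 1]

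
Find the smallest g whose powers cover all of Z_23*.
g = 5. For each prime q|22: 5^{11}≡22, 5^{2}≡2, none ≡ 1, so ord_23(5) = 22 and 5 is a primitive root.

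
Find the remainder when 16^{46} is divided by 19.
By Fermat: 16^{18} ≡ 1 (mod 19). 46 = 2×18 + 10. So 16^{46} ≡ 16^{10} ≡ 16 (mod 19)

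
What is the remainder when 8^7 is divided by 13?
By repeated squaring mod 13: 8^{1}≡8, 8^{2}≡12, 8^{4}≡1. Then 8^{7} = 8^{4+2+1} ≡ 1 × 12 × 8 ≡ 5 mod 13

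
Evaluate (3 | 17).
(3/17) = 3^{8} mod 17 = -1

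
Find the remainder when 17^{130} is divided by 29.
By Fermat: 17^{28} ≡ 1 (mod 29). 130 = 4×28 + 18. So 17^{130} ≡ 17^{18} ≡ 28 (mod 29)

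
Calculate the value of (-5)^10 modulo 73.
By repeated squaring mod 73: (-5)^{1}≡68, (-5)^{2}≡25, (-5)^{4}≡41, (-5)^{8}≡2. Then (-5)^{10} = (-5)^{8+2} ≡ 2 × 25 ≡ 50 mod 73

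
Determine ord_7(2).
Powers of 2 mod 7: 2^1≡2, 2^2≡4, 2^3≡1. ord_7(2) = 3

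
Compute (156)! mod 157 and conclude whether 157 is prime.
(156)! mod 157 = 156. Since 156 ≡ -1 (mod 157), 157 is prime.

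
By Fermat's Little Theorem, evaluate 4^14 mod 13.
By Fermat: 4^{12} ≡ 1 mod 13. So 4^{14} = 4^{12} · 4^{2} ≡ 4^{2} ≡ 3 mod 13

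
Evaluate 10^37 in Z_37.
Using Fermat: 10^{36} ≡ 1 mod 37. 37 ≡ 1 mod 36. So 10^{37} ≡ 10^{1} ≡ 10 mod 37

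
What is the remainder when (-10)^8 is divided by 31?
By repeated squaring (mod 31): (-10)^{1}≡21, (-10)^{2}≡7, (-10)^{4}≡18, (-10)^{8}≡14. So (-10)^{8} ≡ 14 (mod 31)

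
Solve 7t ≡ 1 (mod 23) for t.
Since 23 is prime, by Fermat 7^(-1) ≡ 7^{21} ≡ 10 (mod 23). Verify: 7 × 10 = 70 ≡ 1 (mod 23)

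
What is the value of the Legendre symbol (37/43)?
(37/43) = 37^{21} mod 43 = -1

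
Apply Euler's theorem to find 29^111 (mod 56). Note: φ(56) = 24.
By Euler: 29^{24} ≡ 1 (mod 56) since gcd(29, 56) = 1. 111 = 4×24 + 15. So 29^{111} ≡ 29^{15} ≡ 29 (mod 56)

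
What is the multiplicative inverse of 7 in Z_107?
Since 107 is prime, by Fermat 7^(-1) ≡ 7^{105} ≡ 46 (mod 107). Verify: 7 × 46 = 322 ≡ 1 (mod 107)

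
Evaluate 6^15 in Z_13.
Using Fermat: 6^{12} ≡ 1 (mod 13). 15 ≡ 3 (mod 12). So 6^{15} ≡ 6^{3} ≡ 8 (mod 13)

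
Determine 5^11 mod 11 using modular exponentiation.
Using Fermat: 5^{10} ≡ 1 (mod 11). 11 ≡ 1 (mod 10). So 5^{11} ≡ 5^{1} ≡ 5 (mod 11)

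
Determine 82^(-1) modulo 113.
Since 113 is prime, by Fermat 82^(-1) ≡ 82^{111} ≡ 51 mod 113. Verify: 82 × 51 = 4182 ≡ 1 mod 113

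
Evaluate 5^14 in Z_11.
Using Fermat: 5^{10} ≡ 1 (mod 11). 14 ≡ 4 (mod 10). So 5^{14} ≡ 5^{4} ≡ 9 (mod 11)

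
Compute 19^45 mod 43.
Using Fermat: 19^{42} ≡ 1 (mod 43). 45 ≡ 3 (mod 42). So 19^{45} ≡ 19^{3} ≡ 22 (mod 43)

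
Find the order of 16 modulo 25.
Powers of 16 mod 25: 16^1≡16, 16^2≡6, 16^3≡21, 16^4≡11, 16^5≡1. So the order of 16 is 5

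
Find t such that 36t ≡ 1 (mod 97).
Since 97 is prime, by Fermat 36^(-1) ≡ 36^{95} ≡ 62 (mod 97). Verify: 36 × 62 = 2232 ≡ 1 (mod 97)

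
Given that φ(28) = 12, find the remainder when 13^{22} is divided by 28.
By Euler: 13^{12} ≡ 1 (mod 28) since gcd(13, 28) = 1. 22 = 1×12 + 10. So 13^{22} ≡ 13^{10} ≡ 1 (mod 28)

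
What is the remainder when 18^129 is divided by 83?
Using Fermat: 18^{82} ≡ 1 mod 83. 129 ≡ 47 mod 82. So 18^{129} ≡ 18^{47} ≡ 14 mod 83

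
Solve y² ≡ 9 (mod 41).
The square roots of 9 mod 41 are 38 and 3. Verify: 38² = 1444 ≡ 9 (mod 41)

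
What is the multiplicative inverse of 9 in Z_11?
Since 11 is prime, by Fermat 9^(-1) ≡ 9^{9} ≡ 5 mod 11. Verify: 9 × 5 = 45 ≡ 1 mod 11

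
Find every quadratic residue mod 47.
QRs mod 47: {1, 2, 3, 4, 6, 7, 8, 9, 12, 14, 16, 17, 18, 21, 24, 25, 27, 28, 32, 34, 36, 37, 42}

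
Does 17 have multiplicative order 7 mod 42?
Powers of 17 mod 42: 17^1≡17, 17^2≡37, 17^3≡41, 17^4≡25, 17^5≡5, 17^6≡1. Already 17^6≡1, so the order is 6 < 7. No, the actual order is 6.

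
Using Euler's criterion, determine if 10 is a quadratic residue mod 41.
By Euler's criterion: 10^{20} ≡ 1 mod 41. Since this equals 1, 10 is a QR.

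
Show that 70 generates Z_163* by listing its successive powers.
70^1, 70^2, ..., 70^{162} mod 163: [70, 10, 48, 100, 154, 22, 73, 57, 78, 81, 128, 158, 139, 113, 86, 152, 45, 53, 124, 41, 99, 84, 12, 25, 120, 87, 59, 55, 101, 61, 32, 121, 157, 69, 103, 38, 52, 54, 31, 51, 147, 21, 3, 47, 30, 144, 137, 136, 66, 56, 8, 71, 80, 58, 148, 91, 13, 95, 130, 135, 159, 46, 123, 134, 89, 36, 75, 34, 98, 14, 2, 140, 20, 96, 37, 145, 44, 146, 114, 156, 162, 93, 153, 115, 63, 9, 141, 90, 106, 85, 82, 35, 5, 24, 50, 77, 11, 118, 110, 39, 122, 64, 79, 151, 138, 43, 76, 104, 108, 62, 102, 131, 42, 6, 94, 60, 125, 111, 109, 132, 112, 16, 142, 160, 116, 133, 19, 26, 27, 97, 107, 155, 92, 83, 105, 15, 72, 150, 68, 33, 28, 4, 117, 40, 29, 74, 127, 88, 129, 65, 149, 161, 23, 143, 67, 126, 18, 119, 17, 49, 7, 1]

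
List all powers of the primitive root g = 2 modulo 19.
2^1, 2^2, ..., 2^{18} mod 19: [2, 4, 8, 16, 13, 7, 14, 9, 18, 17, 15, 11, 3, 6, 12, 5, 10, 1]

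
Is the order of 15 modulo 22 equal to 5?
Powers of 15 mod 22: 15^1≡15, 15^2≡5, 15^3≡9, 15^4≡3, 15^5≡1. First k with 15^k≡1 is k=5. Yes, ord_22(15) = 5.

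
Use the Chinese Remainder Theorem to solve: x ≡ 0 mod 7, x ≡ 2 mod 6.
M = 7 × 6 = 42. M₁ = 6, y₁ ≡ 6 mod 7. M₂ = 7, y₂ ≡ 1 mod 6. x = 0×6×6 + 2×7×1 ≡ 14 mod 42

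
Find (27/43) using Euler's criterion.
(27/43) = 27^{21} mod 43 = -1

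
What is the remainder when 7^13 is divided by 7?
By repeated squaring (mod 7): 7^{1}≡0, 7^{2}≡0, 7^{4}≡0, 7^{8}≡0. Then 7^{13} = 7^{8+4+1} ≡ 0 × 0 × 0 ≡ 0 (mod 7)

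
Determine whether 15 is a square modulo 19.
By Euler's criterion: 15^{9} ≡ 18 (mod 19). Since this equals -1 (≡ 18), 15 is not a QR.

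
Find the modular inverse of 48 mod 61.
Since 61 is prime, by Fermat 48^(-1) ≡ 48^{59} ≡ 14 (mod 61). Verify: 48 × 14 = 672 ≡ 1 (mod 61)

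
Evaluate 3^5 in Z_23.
By repeated squaring mod 23: 3^{1}≡3, 3^{2}≡9, 3^{4}≡12. Then 3^{5} = 3^{4+1} ≡ 12 × 3 ≡ 13 mod 23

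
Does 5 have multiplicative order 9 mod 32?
Powers of 5 mod 32: 5^1≡5, 5^2≡25, 5^3≡29, 5^4≡17, 5^5≡21, 5^6≡9, 5^7≡13, 5^8≡1. Already 5^8≡1, so the order is 8 < 9. No, the actual order is 8.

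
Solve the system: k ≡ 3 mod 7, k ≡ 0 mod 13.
M = 7 × 13 = 91. M₁ = 13, y₁ ≡ 6 mod 7. M₂ = 7, y₂ ≡ 2 mod 13. k = 3×13×6 + 0×7×2 ≡ 52 mod 91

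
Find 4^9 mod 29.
By repeated squaring mod 29: 4^{1}≡4, 4^{2}≡16, 4^{4}≡24, 4^{8}≡25. Then 4^{9} = 4^{8+1} ≡ 25 × 4 ≡ 13 mod 29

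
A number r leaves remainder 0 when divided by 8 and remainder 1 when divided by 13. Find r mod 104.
M = 8 × 13 = 104. M₁ = 13, y₁ ≡ 5 mod 8. M₂ = 8, y₂ ≡ 5 mod 13. r = 0×13×5 + 1×8×5 ≡ 40 mod 104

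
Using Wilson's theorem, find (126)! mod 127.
By Wilson's theorem, (126)! ≡ -1 ≡ 126 (mod 127)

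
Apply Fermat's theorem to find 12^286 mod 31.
By Fermat: 12^{30} ≡ 1 mod 31. 286 ≡ 16 mod 30. So 12^{286} ≡ 12^{16} ≡ 19 mod 31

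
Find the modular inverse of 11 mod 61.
Since 61 is prime, by Fermat 11^(-1) ≡ 11^{59} ≡ 50 (mod 61). Verify: 11 × 50 = 550 ≡ 1 (mod 61)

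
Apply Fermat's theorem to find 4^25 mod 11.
By Fermat: 4^{10} ≡ 1 mod 11. 25 = 2×10 + 5. So 4^{25} ≡ 4^{5} ≡ 1 mod 11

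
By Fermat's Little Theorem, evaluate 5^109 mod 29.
By Fermat: 5^{28} ≡ 1 mod 29. 109 = 3×28 + 25. So 5^{109} ≡ 5^{25} ≡ 13 mod 29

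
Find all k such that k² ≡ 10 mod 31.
The square roots of 10 mod 31 are 14 and 17. Verify: 14² = 196 ≡ 10 mod 31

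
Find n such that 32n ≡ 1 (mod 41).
Since 41 is prime, by Fermat 32^(-1) ≡ 32^{39} ≡ 9 (mod 41). Verify: 32 × 9 = 288 ≡ 1 (mod 41)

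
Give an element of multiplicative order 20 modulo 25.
2 has order 20 mod 25 since 2^{20} ≡ 1 (mod 25) and no smaller power works.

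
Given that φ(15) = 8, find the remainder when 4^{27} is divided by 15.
By Euler: 4^{8} ≡ 1 mod 15 since gcd(4, 15) = 1. 27 = 3×8 + 3. So 4^{27} ≡ 4^{3} ≡ 4 mod 15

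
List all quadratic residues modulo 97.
QRs mod 97: {1, 2, 3, 4, 6, 8, 9, 11, 12, 16, 18, 22, 24, 25, 27, 31, 32, 33, 35, 36, 43, 44, 47, 48, 49, 50, 53, 54, 61, 62, 64, 65, 66, 70, 72, 73, 75, 79, 81, 85, 86, 88, 89, 91, 93, 94, 95, 96}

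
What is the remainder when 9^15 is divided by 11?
Using Fermat: 9^{10} ≡ 1 mod 11. 15 ≡ 5 mod 10. So 9^{15} ≡ 9^{5} ≡ 1 mod 11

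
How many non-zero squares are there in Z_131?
Exactly half the non-zero residues mod a prime are QRs: (131-1)/2 = 65.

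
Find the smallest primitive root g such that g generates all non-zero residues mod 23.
g = 5. Powers: [5, 2, 10, 4, 20, 8, ...] generates all 22 non-zero residues.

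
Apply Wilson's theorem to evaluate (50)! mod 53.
(52)! = (50)! × (51) × (52) ≡ -1 mod 53. So (50)! ≡ -1 × [(52)(51)]^(-1) ≡ 26 mod 53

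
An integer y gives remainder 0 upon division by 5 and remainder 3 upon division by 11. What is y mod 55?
M = 5 × 11 = 55. M₁ = 11, y₁ ≡ 1 mod 5. M₂ = 5, y₂ ≡ 9 mod 11. y = 0×11×1 + 3×5×9 ≡ 25 mod 55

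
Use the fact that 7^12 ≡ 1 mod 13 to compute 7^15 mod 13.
By Fermat: 7^{12} ≡ 1 mod 13. So 7^{15} = 7^{12} · 7^{3} ≡ 7^{3} ≡ 5 mod 13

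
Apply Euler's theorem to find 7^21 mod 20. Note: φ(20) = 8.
By Euler: 7^{8} ≡ 1 mod 20 since gcd(7, 20) = 1. 21 = 2×8 + 5. So 7^{21} ≡ 7^{5} ≡ 7 mod 20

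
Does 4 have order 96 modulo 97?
4^{24} ≡ 1 mod 97 and 24 < 96, so ord_97(4) = 24 ≠ 96 and 4 is not a primitive root.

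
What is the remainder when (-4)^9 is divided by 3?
Using Fermat: (-4)^{2} ≡ 1 mod 3. 9 ≡ 1 mod 2. So (-4)^{9} ≡ (-4)^{1} ≡ 2 mod 3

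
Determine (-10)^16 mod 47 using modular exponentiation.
By repeated squaring mod 47: (-10)^{1}≡37, (-10)^{2}≡6, (-10)^{4}≡36, (-10)^{8}≡27, (-10)^{16}≡24. So (-10)^{16} ≡ 24 mod 47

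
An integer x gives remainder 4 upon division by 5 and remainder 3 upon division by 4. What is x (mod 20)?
M = 5 × 4 = 20. M₁ = 4, y₁ ≡ 4 (mod 5). M₂ = 5, y₂ ≡ 1 (mod 4). x = 4×4×4 + 3×5×1 ≡ 19 (mod 20)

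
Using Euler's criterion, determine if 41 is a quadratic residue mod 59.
By Euler's criterion: 41^{29} ≡ 1 mod 59. Since this equals 1, 41 is a QR.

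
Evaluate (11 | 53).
(11/53) = 11^{26} mod 53 = 1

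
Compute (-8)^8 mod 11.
By repeated squaring (mod 11): (-8)^{1}≡3, (-8)^{2}≡9, (-8)^{4}≡4, (-8)^{8}≡5. So (-8)^{8} ≡ 5 (mod 11)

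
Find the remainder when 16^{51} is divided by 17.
By Fermat: 16^{16} ≡ 1 mod 17. 51 = 3×16 + 3. So 16^{51} ≡ 16^{3} ≡ 16 mod 17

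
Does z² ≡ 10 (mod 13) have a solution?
By Euler's criterion: 10^{6} ≡ 1 (mod 13). Since this equals 1, 10 is a QR.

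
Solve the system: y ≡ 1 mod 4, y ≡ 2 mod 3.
M = 4 × 3 = 12. M₁ = 3, y₁ ≡ 3 mod 4. M₂ = 4, y₂ ≡ 1 mod 3. y = 1×3×3 + 2×4×1 ≡ 5 mod 12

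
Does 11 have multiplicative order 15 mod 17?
Powers of 11 mod 17: 11^1≡11, 11^2≡2, 11^3≡5, 11^4≡4, 11^5≡10, 11^6≡8, 11^7≡3, 11^8≡16, 11^9≡6, 11^10≡15, 11^11≡12, 11^12≡13, 11^13≡7, 11^14≡9, 11^15≡14, 11^16≡1. 11^15≡14≢1, so ord ≠ 15. No, the actual order is 16.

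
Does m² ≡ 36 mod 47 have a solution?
By Euler's criterion: 36^{23} ≡ 1 mod 47. Since this equals 1, 36 is a QR.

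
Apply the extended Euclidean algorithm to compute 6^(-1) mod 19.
Extended GCD: 6(-3) + 19(1) = 1. So 6^(-1) ≡ -3 ≡ 16 (mod 19). Verify: 6 × 16 = 96 ≡ 1 (mod 19)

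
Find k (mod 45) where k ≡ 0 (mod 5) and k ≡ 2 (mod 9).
M = 5 × 9 = 45. M₁ = 9, y₁ ≡ 4 (mod 5). M₂ = 5, y₂ ≡ 2 (mod 9). k = 0×9×4 + 2×5×2 ≡ 20 (mod 45)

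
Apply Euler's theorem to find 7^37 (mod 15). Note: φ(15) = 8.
By Euler: 7^{8} ≡ 1 (mod 15) since gcd(7, 15) = 1. 37 = 4×8 + 5. So 7^{37} ≡ 7^{5} ≡ 7 (mod 15)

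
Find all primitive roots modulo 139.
There are φ(138) = 44 primitive roots mod 139: {2, 3, 12, 15, 17, 18, 19, 21, 22, 26, 32, 40, 50, 53, 56, 58, 61, 68, 70, 72, 73, 85, 88, 90, 92, 93, 98, 101, 102, 104, 108, 109, 110, 111, 114, 115, 119, 123, 126, 128, 130, 132, 134, 135}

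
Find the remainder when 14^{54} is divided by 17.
By Fermat: 14^{16} ≡ 1 (mod 17). 54 = 3×16 + 6. So 14^{54} ≡ 14^{6} ≡ 15 (mod 17)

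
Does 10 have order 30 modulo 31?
10^{15} ≡ 1 (mod 31) and 15 < 30, so ord_31(10) = 15 ≠ 30 and 10 is not a primitive root.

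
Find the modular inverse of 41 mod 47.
Since 47 is prime, by Fermat 41^(-1) ≡ 41^{45} ≡ 39 (mod 47). Verify: 41 × 39 = 1599 ≡ 1 (mod 47)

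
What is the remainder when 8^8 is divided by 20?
By repeated squaring mod 20: 8^{1}≡8, 8^{2}≡4, 8^{4}≡16, 8^{8}≡16. So 8^{8} ≡ 16 mod 20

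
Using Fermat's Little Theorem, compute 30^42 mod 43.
By Fermat's Little Theorem, 30^{42} ≡ 1 (mod 43) since 43 is prime and gcd(30, 43) = 1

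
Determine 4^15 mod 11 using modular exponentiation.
Using Fermat: 4^{10} ≡ 1 (mod 11). 15 ≡ 5 (mod 10). So 4^{15} ≡ 4^{5} ≡ 1 (mod 11)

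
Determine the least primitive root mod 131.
g = 2. Powers: [2, 4, 8, 16, 32, 64, ...] generates all 130 non-zero residues.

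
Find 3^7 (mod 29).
By repeated squaring (mod 29): 3^{1}≡3, 3^{2}≡9, 3^{4}≡23. Then 3^{7} = 3^{4+2+1} ≡ 23 × 9 × 3 ≡ 12 (mod 29)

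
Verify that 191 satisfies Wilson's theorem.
(190)! mod 191 = 190. Since this equals -1 (mod 191), Wilson confirms 191 is prime.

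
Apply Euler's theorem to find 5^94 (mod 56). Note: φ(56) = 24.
By Euler: 5^{24} ≡ 1 (mod 56) since gcd(5, 56) = 1. 94 = 3×24 + 22. So 5^{94} ≡ 5^{22} ≡ 9 (mod 56)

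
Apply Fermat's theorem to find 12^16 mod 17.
By Fermat's Little Theorem, 12^{16} ≡ 1 mod 17 since 17 is prime and gcd(12, 17) = 1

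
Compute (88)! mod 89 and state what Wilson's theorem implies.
(88)! mod 89 = 88. Since this equals -1 (mod 89), Wilson confirms 89 is prime.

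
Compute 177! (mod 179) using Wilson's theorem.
(178)! = (177)! × (178) ≡ -1 (mod 179). So (177)! ≡ -1 × (178)^(-1) ≡ (-1)×(-1) = 1 (mod 179)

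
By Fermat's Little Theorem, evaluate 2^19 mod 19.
By Fermat: 2^{18} ≡ 1 mod 19. So 2^{19} = 2^{18} · 2^{1} ≡ 2^{1} ≡ 2 mod 19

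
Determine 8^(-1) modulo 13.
Since 13 is prime, by Fermat 8^(-1) ≡ 8^{11} ≡ 5 (mod 13). Verify: 8 × 5 = 40 ≡ 1 (mod 13)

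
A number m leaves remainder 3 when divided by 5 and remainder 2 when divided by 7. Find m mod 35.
M = 5 × 7 = 35. M₁ = 7, y₁ ≡ 3 mod 5. M₂ = 5, y₂ ≡ 3 mod 7. m = 3×7×3 + 2×5×3 ≡ 23 mod 35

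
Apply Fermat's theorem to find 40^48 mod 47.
By Fermat: 40^{46} ≡ 1 mod 47. So 40^{48} = 40^{46} · 40^{2} ≡ 40^{2} ≡ 2 mod 47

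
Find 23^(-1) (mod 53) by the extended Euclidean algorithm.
Extended GCD: 23(-23) + 53(10) = 1. So 23^(-1) ≡ -23 ≡ 30 (mod 53). Verify: 23 × 30 = 690 ≡ 1 (mod 53)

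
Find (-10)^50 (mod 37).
Using Fermat: (-10)^{36} ≡ 1 (mod 37). 50 ≡ 14 (mod 36). So (-10)^{50} ≡ (-10)^{14} ≡ 26 (mod 37)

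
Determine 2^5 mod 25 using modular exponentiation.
By repeated squaring mod 25: 2^{1}≡2, 2^{2}≡4, 2^{4}≡16. Then 2^{5} = 2^{4+1} ≡ 16 × 2 ≡ 7 mod 25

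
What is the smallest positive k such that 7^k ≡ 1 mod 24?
Powers of 7 mod 24: 7^1≡7, 7^2≡1. So the order of 7 is 2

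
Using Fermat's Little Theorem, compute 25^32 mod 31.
By Fermat: 25^{30} ≡ 1 (mod 31). So 25^{32} = 25^{30} · 25^{2} ≡ 25^{2} ≡ 5 (mod 31)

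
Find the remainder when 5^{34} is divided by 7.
By Fermat: 5^{6} ≡ 1 (mod 7). 34 = 5×6 + 4. So 5^{34} ≡ 5^{4} ≡ 2 (mod 7)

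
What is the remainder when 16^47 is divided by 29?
Using Fermat: 16^{28} ≡ 1 (mod 29). 47 ≡ 19 (mod 28). So 16^{47} ≡ 16^{19} ≡ 23 (mod 29)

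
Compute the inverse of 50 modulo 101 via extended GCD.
Extended GCD: 50(-2) + 101(1) = 1. So 50^(-1) ≡ -2 ≡ 99 (mod 101). Verify: 50 × 99 = 4950 ≡ 1 (mod 101)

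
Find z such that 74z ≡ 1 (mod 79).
Since 79 is prime, by Fermat 74^(-1) ≡ 74^{77} ≡ 63 (mod 79). Verify: 74 × 63 = 4662 ≡ 1 (mod 79)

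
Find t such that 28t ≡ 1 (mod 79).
Since 79 is prime, by Fermat 28^(-1) ≡ 28^{77} ≡ 48 (mod 79). Verify: 28 × 48 = 1344 ≡ 1 (mod 79)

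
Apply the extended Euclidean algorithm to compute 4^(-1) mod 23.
Extended GCD: 4(6) + 23(-1) = 1. So 4^(-1) ≡ 6 mod 23. Verify: 4 × 6 = 24 ≡ 1 mod 23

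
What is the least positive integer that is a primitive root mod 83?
g = 2. For each prime q|82: 2^{41}≡82, 2^{2}≡4, none ≡ 1, so ord_83(2) = 82 and 2 is a primitive root.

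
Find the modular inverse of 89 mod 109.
Since 109 is prime, by Fermat 89^(-1) ≡ 89^{107} ≡ 49 (mod 109). Verify: 89 × 49 = 4361 ≡ 1 (mod 109)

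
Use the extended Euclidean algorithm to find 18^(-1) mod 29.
Extended GCD: 18(-8) + 29(5) = 1. So 18^(-1) ≡ -8 ≡ 21 mod 29. Verify: 18 × 21 = 378 ≡ 1 mod 29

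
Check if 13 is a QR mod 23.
By Euler's criterion: 13^{11} ≡ 1 mod 23. Since this equals 1, 13 is a QR.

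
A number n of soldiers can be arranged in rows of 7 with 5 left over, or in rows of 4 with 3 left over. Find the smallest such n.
M = 7 × 4 = 28. M₁ = 4, y₁ ≡ 2 mod 7. M₂ = 7, y₂ ≡ 3 mod 4. n = 5×4×2 + 3×7×3 ≡ 19 mod 28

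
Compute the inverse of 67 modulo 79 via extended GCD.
Extended GCD: 67(-33) + 79(28) = 1. So 67^(-1) ≡ -33 ≡ 46 mod 79. Verify: 67 × 46 = 3082 ≡ 1 mod 79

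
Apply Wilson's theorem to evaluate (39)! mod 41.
(40)! = (39)! × (40) ≡ -1 mod 41. So (39)! ≡ -1 × (40)^(-1) ≡ (-1)×(-1) = 1 mod 41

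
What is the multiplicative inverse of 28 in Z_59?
Since 59 is prime, by Fermat 28^(-1) ≡ 28^{57} ≡ 19 mod 59. Verify: 28 × 19 = 532 ≡ 1 mod 59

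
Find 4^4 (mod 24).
4^{4} = 256 ≡ 16 (mod 24)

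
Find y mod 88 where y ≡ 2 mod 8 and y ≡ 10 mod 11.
M = 8 × 11 = 88. M₁ = 11, y₁ ≡ 3 mod 8. M₂ = 8, y₂ ≡ 7 mod 11. y = 2×11×3 + 10×8×7 ≡ 10 mod 88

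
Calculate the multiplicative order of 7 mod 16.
Powers of 7 mod 16: 7^1≡7, 7^2≡1. So the order of 7 is 2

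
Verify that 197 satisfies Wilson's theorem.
(196)! mod 197 = 196. Since this equals -1 (mod 197), Wilson confirms 197 is prime.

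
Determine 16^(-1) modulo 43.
Since 43 is prime, by Fermat 16^(-1) ≡ 16^{41} ≡ 35 (mod 43). Verify: 16 × 35 = 560 ≡ 1 (mod 43)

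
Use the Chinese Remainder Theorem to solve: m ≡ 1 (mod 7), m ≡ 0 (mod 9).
M = 7 × 9 = 63. M₁ = 9, y₁ ≡ 4 (mod 7). M₂ = 7, y₂ ≡ 4 (mod 9). m = 1×9×4 + 0×7×4 ≡ 36 (mod 63)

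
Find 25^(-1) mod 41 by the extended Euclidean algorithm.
Extended GCD: 25(-18) + 41(11) = 1. So 25^(-1) ≡ -18 ≡ 23 mod 41. Verify: 25 × 23 = 575 ≡ 1 mod 41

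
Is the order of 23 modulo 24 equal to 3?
Powers of 23 mod 24: 23^1≡23, 23^2≡1. Already 23^2≡1, so the order is 2 < 3. No, the actual order is 2.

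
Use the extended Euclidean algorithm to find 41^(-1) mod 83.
Extended GCD: 41(-2) + 83(1) = 1. So 41^(-1) ≡ -2 ≡ 81 (mod 83). Verify: 41 × 81 = 3321 ≡ 1 (mod 83)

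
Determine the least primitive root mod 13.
g = 2. For each prime q|12: 2^{6}≡12, 2^{4}≡3, none ≡ 1, so ord_13(2) = 12 and 2 is a primitive root.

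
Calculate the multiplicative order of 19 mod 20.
Powers of 19 mod 20: 19^1≡19, 19^2≡1. Order = 2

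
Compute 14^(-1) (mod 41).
Since 41 is prime, by Fermat 14^(-1) ≡ 14^{39} ≡ 3 (mod 41). Verify: 14 × 3 = 42 ≡ 1 (mod 41)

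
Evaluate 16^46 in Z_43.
Using Fermat: 16^{42} ≡ 1 mod 43. 46 ≡ 4 mod 42. So 16^{46} ≡ 16^{4} ≡ 4 mod 43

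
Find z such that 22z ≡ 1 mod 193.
Since 193 is prime, by Fermat 22^(-1) ≡ 22^{191} ≡ 79 mod 193. Verify: 22 × 79 = 1738 ≡ 1 mod 193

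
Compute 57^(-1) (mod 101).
Since 101 is prime, by Fermat 57^(-1) ≡ 57^{99} ≡ 39 (mod 101). Verify: 57 × 39 = 2223 ≡ 1 (mod 101)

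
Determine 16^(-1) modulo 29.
Since 29 is prime, by Fermat 16^(-1) ≡ 16^{27} ≡ 20 (mod 29). Verify: 16 × 20 = 320 ≡ 1 (mod 29)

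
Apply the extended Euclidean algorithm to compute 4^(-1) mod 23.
Extended GCD: 4(6) + 23(-1) = 1. So 4^(-1) ≡ 6 (mod 23). Verify: 4 × 6 = 24 ≡ 1 (mod 23)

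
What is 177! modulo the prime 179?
(178)! = (177)! × (178) ≡ -1 (mod 179). So (177)! ≡ -1 × (178)^(-1) ≡ (-1)×(-1) = 1 (mod 179)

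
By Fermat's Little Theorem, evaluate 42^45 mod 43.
By Fermat: 42^{42} ≡ 1 mod 43. So 42^{45} = 42^{42} · 42^{3} ≡ 42^{3} ≡ 42 mod 43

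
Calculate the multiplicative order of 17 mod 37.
Powers of 17 mod 37: 17^1≡17, 17^2≡30, 17^3≡29, 17^4≡12, 17^5≡19, 17^6≡27, 17^7≡15, 17^8≡33, 17^9≡6, 17^10≡28, 17^11≡32, 17^12≡26, 17^13≡35, 17^14≡3, 17^15≡14, 17^16≡16, 17^17≡13, 17^18≡36, 17^19≡20, 17^20≡7, 17^21≡8, 17^22≡25, 17^23≡18, 17^24≡10, 17^25≡22, 17^26≡4, 17^27≡31, 17^28≡9, 17^29≡5, 17^30≡11, 17^31≡2, 17^32≡34, 17^33≡23, 17^34≡21, 17^35≡24, 17^36≡1. Order = 36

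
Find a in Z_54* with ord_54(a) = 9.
7 has order 9 mod 54 since 7^{9} ≡ 1 mod 54 and no smaller power works.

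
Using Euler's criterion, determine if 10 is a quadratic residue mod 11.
By Euler's criterion: 10^{5} ≡ 10 (mod 11). Since this equals -1 (≡ 10), 10 is not a QR.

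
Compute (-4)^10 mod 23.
By repeated squaring mod 23: (-4)^{1}≡19, (-4)^{2}≡16, (-4)^{4}≡3, (-4)^{8}≡9. Then (-4)^{10} = (-4)^{8+2} ≡ 9 × 16 ≡ 6 mod 23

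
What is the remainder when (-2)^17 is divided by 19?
By repeated squaring (mod 19): (-2)^{1}≡17, (-2)^{2}≡4, (-2)^{4}≡16, (-2)^{8}≡9, (-2)^{16}≡5. Then (-2)^{17} = (-2)^{16+1} ≡ 5 × 17 ≡ 9 (mod 19)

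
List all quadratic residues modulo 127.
Squares in Z_127*: {1, 2, 4, 8, 9, 11, 13, 15, 16, 17, 18, 19, 21, 22, 25, 26, 30, 31, 32, 34, 35, 36, 37, 38, 41, 42, 44, 47, 49, 50, 52, 60, 61, 62, 64, 68, 69, 70, 71, 72, 73, 74, 76, 79, 81, 82, 84, 87, 88, 94, 98, 99, 100, 103, 104, 107, 113, 115, 117, 120, 121, 122, 124}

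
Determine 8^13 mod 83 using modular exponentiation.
By repeated squaring (mod 83): 8^{1}≡8, 8^{2}≡64, 8^{4}≡29, 8^{8}≡11. Then 8^{13} = 8^{8+4+1} ≡ 11 × 29 × 8 ≡ 62 (mod 83)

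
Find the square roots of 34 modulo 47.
The square roots of 34 mod 47 are 9 and 38. Verify: 9² = 81 ≡ 34 mod 47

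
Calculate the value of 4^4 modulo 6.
4^{4} = 256 ≡ 4 mod 6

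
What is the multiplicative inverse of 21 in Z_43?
Since 43 is prime, by Fermat 21^(-1) ≡ 21^{41} ≡ 41 (mod 43). Verify: 21 × 41 = 861 ≡ 1 (mod 43)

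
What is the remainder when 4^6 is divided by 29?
By repeated squaring (mod 29): 4^{1}≡4, 4^{2}≡16, 4^{4}≡24. Then 4^{6} = 4^{4+2} ≡ 24 × 16 ≡ 7 (mod 29)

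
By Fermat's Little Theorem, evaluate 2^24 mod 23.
By Fermat: 2^{22} ≡ 1 mod 23. So 2^{24} = 2^{22} · 2^{2} ≡ 2^{2} ≡ 4 mod 23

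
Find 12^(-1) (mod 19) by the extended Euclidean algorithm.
Extended GCD: 12(8) + 19(-5) = 1. So 12^(-1) ≡ 8 (mod 19). Verify: 12 × 8 = 96 ≡ 1 (mod 19)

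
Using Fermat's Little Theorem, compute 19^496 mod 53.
By Fermat: 19^{52} ≡ 1 mod 53. 496 ≡ 28 mod 52. So 19^{496} ≡ 19^{28} ≡ 10 mod 53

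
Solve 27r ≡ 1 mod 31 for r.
Since 31 is prime, by Fermat 27^(-1) ≡ 27^{29} ≡ 23 mod 31. Verify: 27 × 23 = 621 ≡ 1 mod 31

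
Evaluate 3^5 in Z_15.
By repeated squaring (mod 15): 3^{1}≡3, 3^{2}≡9, 3^{4}≡6. Then 3^{5} = 3^{4+1} ≡ 6 × 3 ≡ 3 (mod 15)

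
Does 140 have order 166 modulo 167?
ord_167(140) divides 166. For each prime q|166: 140^{83}≡166, 140^{2}≡61, none ≡ 1. So 140 has order 166 and is a primitive root mod 167.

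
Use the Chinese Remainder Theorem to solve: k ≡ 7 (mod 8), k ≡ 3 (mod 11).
M = 8 × 11 = 88. M₁ = 11, y₁ ≡ 3 (mod 8). M₂ = 8, y₂ ≡ 7 (mod 11). k = 7×11×3 + 3×8×7 ≡ 47 (mod 88)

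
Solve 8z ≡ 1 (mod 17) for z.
Since 17 is prime, by Fermat 8^(-1) ≡ 8^{15} ≡ 15 (mod 17). Verify: 8 × 15 = 120 ≡ 1 (mod 17)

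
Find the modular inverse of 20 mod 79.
Since 79 is prime, by Fermat 20^(-1) ≡ 20^{77} ≡ 4 (mod 79). Verify: 20 × 4 = 80 ≡ 1 (mod 79)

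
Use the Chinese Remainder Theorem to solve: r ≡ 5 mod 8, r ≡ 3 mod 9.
M = 8 × 9 = 72. M₁ = 9, y₁ ≡ 1 mod 8. M₂ = 8, y₂ ≡ 8 mod 9. r = 5×9×1 + 3×8×8 ≡ 21 mod 72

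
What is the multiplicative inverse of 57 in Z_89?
Since 89 is prime, by Fermat 57^(-1) ≡ 57^{87} ≡ 25 (mod 89). Verify: 57 × 25 = 1425 ≡ 1 (mod 89)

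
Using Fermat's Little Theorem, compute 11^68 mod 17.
By Fermat: 11^{16} ≡ 1 mod 17. 68 = 4×16 + 4. So 11^{68} ≡ 11^{4} ≡ 4 mod 17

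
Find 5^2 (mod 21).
5^{2} = 25 ≡ 4 (mod 21)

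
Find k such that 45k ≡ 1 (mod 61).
Since 61 is prime, by Fermat 45^(-1) ≡ 45^{59} ≡ 19 (mod 61). Verify: 45 × 19 = 855 ≡ 1 (mod 61)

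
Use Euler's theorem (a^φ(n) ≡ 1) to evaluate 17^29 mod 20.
By Euler: 17^{8} ≡ 1 mod 20 since gcd(17, 20) = 1. 29 = 3×8 + 5. So 17^{29} ≡ 17^{5} ≡ 17 mod 20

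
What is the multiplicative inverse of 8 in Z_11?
Since 11 is prime, by Fermat 8^(-1) ≡ 8^{9} ≡ 7 (mod 11). Verify: 8 × 7 = 56 ≡ 1 (mod 11)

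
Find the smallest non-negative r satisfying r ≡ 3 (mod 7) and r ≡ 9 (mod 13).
M = 7 × 13 = 91. M₁ = 13, y₁ ≡ 6 (mod 7). M₂ = 7, y₂ ≡ 2 (mod 13). r = 3×13×6 + 9×7×2 ≡ 87 (mod 91)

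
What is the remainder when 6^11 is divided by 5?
Using Fermat: 6^{4} ≡ 1 (mod 5). 11 ≡ 3 (mod 4). So 6^{11} ≡ 6^{3} ≡ 1 (mod 5)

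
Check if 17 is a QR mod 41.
By Euler's criterion: 17^{20} ≡ 40 (mod 41). Since this equals -1 (≡ 40), 17 is not a QR.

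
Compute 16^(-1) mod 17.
Since 17 is prime, by Fermat 16^(-1) ≡ 16^{15} ≡ 16 mod 17. Verify: 16 × 16 = 256 ≡ 1 mod 17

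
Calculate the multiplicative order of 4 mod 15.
Powers of 4 mod 15: 4^1≡4, 4^2≡1. So the order of 4 is 2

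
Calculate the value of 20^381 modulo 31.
Using Fermat: 20^{30} ≡ 1 mod 31. 381 ≡ 21 mod 30. So 20^{381} ≡ 20^{21} ≡ 4 mod 31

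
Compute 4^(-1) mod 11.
Since 11 is prime, by Fermat 4^(-1) ≡ 4^{9} ≡ 3 mod 11. Verify: 4 × 3 = 12 ≡ 1 mod 11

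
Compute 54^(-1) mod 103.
Since 103 is prime, by Fermat 54^(-1) ≡ 54^{101} ≡ 21 mod 103. Verify: 54 × 21 = 1134 ≡ 1 mod 103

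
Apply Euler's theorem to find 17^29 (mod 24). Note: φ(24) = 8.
By Euler: 17^{8} ≡ 1 (mod 24) since gcd(17, 24) = 1. 29 = 3×8 + 5. So 17^{29} ≡ 17^{5} ≡ 17 (mod 24)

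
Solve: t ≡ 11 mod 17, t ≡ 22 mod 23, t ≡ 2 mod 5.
M = 17 × 23 × 5 = 1955. M₁ = 115, y₁ ≡ 4 mod 17. M₂ = 85, y₂ ≡ 13 mod 23. M₃ = 391, y₃ ≡ 1 mod 5. t = 11×115×4 + 22×85×13 + 2×391×1 ≡ 827 mod 1955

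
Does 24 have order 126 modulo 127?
24^{18} ≡ 1 (mod 127) and 18 < 126, so ord_127(24) = 18 ≠ 126 and 24 is not a primitive root.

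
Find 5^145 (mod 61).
Using Fermat: 5^{60} ≡ 1 (mod 61). 145 ≡ 25 (mod 60). So 5^{145} ≡ 5^{25} ≡ 48 (mod 61)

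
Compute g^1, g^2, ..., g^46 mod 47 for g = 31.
31^1, 31^2, ..., 31^{46} mod 47: [31, 21, 40, 18, 41, 2, 15, 42, 33, 36, 35, 4, 30, 37, 19, 25, 23, 8, 13, 27, 38, 3, 46, 16, 26, 7, 29, 6, 45, 32, 5, 14, 11, 12, 43, 17, 10, 28, 22, 24, 39, 34, 20, 9, 44, 1]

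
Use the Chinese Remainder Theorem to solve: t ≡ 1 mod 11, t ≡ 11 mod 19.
M = 11 × 19 = 209. M₁ = 19, y₁ ≡ 7 mod 11. M₂ = 11, y₂ ≡ 7 mod 19. t = 1×19×7 + 11×11×7 ≡ 144 mod 209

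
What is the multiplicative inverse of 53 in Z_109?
Since 109 is prime, by Fermat 53^(-1) ≡ 53^{107} ≡ 72 mod 109. Verify: 53 × 72 = 3816 ≡ 1 mod 109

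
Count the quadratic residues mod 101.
For prime 101, there are (p-1)/2 = (101-1)/2 = 50 quadratic residues (excluding 0).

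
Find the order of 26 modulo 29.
Powers of 26 mod 29: 26^1≡26, 26^2≡9, 26^3≡2, 26^4≡23, 26^5≡18, 26^6≡4, 26^7≡17, 26^8≡7, 26^9≡8, 26^10≡5, 26^11≡14, 26^12≡16, 26^13≡10, 26^14≡28, 26^15≡3, 26^16≡20, 26^17≡27, 26^18≡6, 26^19≡11, 26^20≡25, 26^21≡12, 26^22≡22, 26^23≡21, 26^24≡24, 26^25≡15, 26^26≡13, 26^27≡19, 26^28≡1. Order = 28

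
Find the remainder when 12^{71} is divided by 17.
By Fermat: 12^{16} ≡ 1 mod 17. 71 = 4×16 + 7. So 12^{71} ≡ 12^{7} ≡ 7 mod 17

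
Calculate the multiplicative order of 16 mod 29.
Powers of 16 mod 29: 16^1≡16, 16^2≡24, 16^3≡7, 16^4≡25, 16^5≡23, 16^6≡20, 16^7≡1. Order = 7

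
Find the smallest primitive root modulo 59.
g = 2. For each prime q|58: 2^{29}≡58, 2^{2}≡4, none ≡ 1, so ord_59(2) = 58 and 2 is a primitive root.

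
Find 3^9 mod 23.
By repeated squaring mod 23: 3^{1}≡3, 3^{2}≡9, 3^{4}≡12, 3^{8}≡6. Then 3^{9} = 3^{8+1} ≡ 6 × 3 ≡ 18 mod 23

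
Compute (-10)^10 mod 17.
By repeated squaring mod 17: (-10)^{1}≡7, (-10)^{2}≡15, (-10)^{4}≡4, (-10)^{8}≡16. Then (-10)^{10} = (-10)^{8+2} ≡ 16 × 15 ≡ 2 mod 17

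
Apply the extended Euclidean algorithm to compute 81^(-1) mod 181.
Extended GCD: 81(38) + 181(-17) = 1. So 81^(-1) ≡ 38 (mod 181). Verify: 81 × 38 = 3078 ≡ 1 (mod 181)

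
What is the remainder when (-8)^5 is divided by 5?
Using Fermat: (-8)^{4} ≡ 1 (mod 5). 5 ≡ 1 (mod 4). So (-8)^{5} ≡ (-8)^{1} ≡ 2 (mod 5)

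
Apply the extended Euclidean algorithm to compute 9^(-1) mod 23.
Extended GCD: 9(-5) + 23(2) = 1. So 9^(-1) ≡ -5 ≡ 18 (mod 23). Verify: 9 × 18 = 162 ≡ 1 (mod 23)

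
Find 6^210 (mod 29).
Using Fermat: 6^{28} ≡ 1 (mod 29). 210 ≡ 14 (mod 28). So 6^{210} ≡ 6^{14} ≡ 1 (mod 29)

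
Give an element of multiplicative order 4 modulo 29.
12 has order 4 mod 29 since 12^{4} ≡ 1 (mod 29) and no smaller power works.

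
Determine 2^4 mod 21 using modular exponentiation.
2^{4} = 16 ≡ 16 mod 21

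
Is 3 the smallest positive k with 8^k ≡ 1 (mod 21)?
Powers of 8 mod 21: 8^1≡8, 8^2≡1. Already 8^2≡1, so the order is 2 < 3. No, the actual order is 2.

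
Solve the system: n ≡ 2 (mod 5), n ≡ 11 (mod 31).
M = 5 × 31 = 155. M₁ = 31, y₁ ≡ 1 (mod 5). M₂ = 5, y₂ ≡ 25 (mod 31). n = 2×31×1 + 11×5×25 ≡ 42 (mod 155)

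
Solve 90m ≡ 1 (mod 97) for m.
Since 97 is prime, by Fermat 90^(-1) ≡ 90^{95} ≡ 83 (mod 97). Verify: 90 × 83 = 7470 ≡ 1 (mod 97)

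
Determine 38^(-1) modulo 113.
Since 113 is prime, by Fermat 38^(-1) ≡ 38^{111} ≡ 3 (mod 113). Verify: 38 × 3 = 114 ≡ 1 (mod 113)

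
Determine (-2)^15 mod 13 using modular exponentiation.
Using Fermat: (-2)^{12} ≡ 1 mod 13. 15 ≡ 3 mod 12. So (-2)^{15} ≡ (-2)^{3} ≡ 5 mod 13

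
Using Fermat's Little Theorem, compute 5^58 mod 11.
By Fermat: 5^{10} ≡ 1 mod 11. 58 = 5×10 + 8. So 5^{58} ≡ 5^{8} ≡ 4 mod 11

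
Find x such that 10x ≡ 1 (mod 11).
Since 11 is prime, by Fermat 10^(-1) ≡ 10^{9} ≡ 10 (mod 11). Verify: 10 × 10 = 100 ≡ 1 (mod 11)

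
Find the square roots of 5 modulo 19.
The square roots of 5 mod 19 are 9 and 10. Verify: 9² = 81 ≡ 5 (mod 19)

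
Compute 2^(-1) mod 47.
Since 47 is prime, by Fermat 2^(-1) ≡ 2^{45} ≡ 24 mod 47. Verify: 2 × 24 = 48 ≡ 1 mod 47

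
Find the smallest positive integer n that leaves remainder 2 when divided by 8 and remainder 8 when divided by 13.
M = 8 × 13 = 104. M₁ = 13, y₁ ≡ 5 mod 8. M₂ = 8, y₂ ≡ 5 mod 13. n = 2×13×5 + 8×8×5 ≡ 34 mod 104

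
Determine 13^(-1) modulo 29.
Since 29 is prime, by Fermat 13^(-1) ≡ 13^{27} ≡ 9 (mod 29). Verify: 13 × 9 = 117 ≡ 1 (mod 29)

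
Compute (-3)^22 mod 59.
By repeated squaring mod 59: (-3)^{1}≡56, (-3)^{2}≡9, (-3)^{4}≡22, (-3)^{8}≡12, (-3)^{16}≡26. Then (-3)^{22} = (-3)^{16+4+2} ≡ 26 × 22 × 9 ≡ 15 mod 59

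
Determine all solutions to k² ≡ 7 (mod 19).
The square roots of 7 mod 19 are 11 and 8. Verify: 11² = 121 ≡ 7 (mod 19)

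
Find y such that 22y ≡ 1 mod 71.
Since 71 is prime, by Fermat 22^(-1) ≡ 22^{69} ≡ 42 mod 71. Verify: 22 × 42 = 924 ≡ 1 mod 71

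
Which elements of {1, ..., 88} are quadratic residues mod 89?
QRs mod 89: {1, 2, 4, 5, 8, 9, 10, 11, 16, 17, 18, 20, 21, 22, 25, 32, 34, 36, 39, 40, 42, 44, 45, 47, 49, 50, 53, 55, 57, 64, 67, 68, 69, 71, 72, 73, 78, 79, 80, 81, 84, 85, 87, 88}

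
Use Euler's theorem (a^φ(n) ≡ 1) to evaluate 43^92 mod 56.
By Euler: 43^{24} ≡ 1 mod 56 since gcd(43, 56) = 1. 92 = 3×24 + 20. So 43^{92} ≡ 43^{20} ≡ 1 mod 56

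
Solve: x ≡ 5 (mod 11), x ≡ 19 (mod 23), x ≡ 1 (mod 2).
M = 11 × 23 × 2 = 506. M₁ = 46, y₁ ≡ 6 (mod 11). M₂ = 22, y₂ ≡ 22 (mod 23). M₃ = 253, y₃ ≡ 1 (mod 2). x = 5×46×6 + 19×22×22 + 1×253×1 ≡ 203 (mod 506)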